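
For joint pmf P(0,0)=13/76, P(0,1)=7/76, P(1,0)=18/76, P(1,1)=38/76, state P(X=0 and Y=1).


Read from table: P(X=0, Y=1) = 7/76

7/76


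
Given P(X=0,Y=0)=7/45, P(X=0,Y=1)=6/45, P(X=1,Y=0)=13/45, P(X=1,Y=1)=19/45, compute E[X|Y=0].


P(Y=0) = 20/45
E[X|Y=0] = (0*7 + 1*13)/20 = 13/20

13/20


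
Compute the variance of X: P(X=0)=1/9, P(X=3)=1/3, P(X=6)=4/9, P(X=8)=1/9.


E[X] = 41/9, E[X^2] = 235/9
Var(X) = E[X^2] - (E[X])^2 = 235/9 - (41/9)^2 = 434/81

434/81


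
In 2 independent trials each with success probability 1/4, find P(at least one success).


P(at least one) = 1 - P(none)
P(none) = (1 - 1/4)^2 = (3/4)^2 = 9/16
P(at least one) = 1 - 9/16 = 7/16

7/16


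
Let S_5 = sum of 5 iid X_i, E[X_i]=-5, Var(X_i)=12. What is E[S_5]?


E[S_n] = n*E[X_1] = 5*-5 = -25

-25


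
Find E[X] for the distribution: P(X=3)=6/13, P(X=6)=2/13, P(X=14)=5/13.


E[X] = sum(x * P(x))
= 3*6/13 + 6*2/13 + 14*5/13
= 100/13

100/13


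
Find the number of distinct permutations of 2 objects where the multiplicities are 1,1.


2! = 2
Denominator: 1!=1 * 1!=1
Coefficient = 2 / 1 = 2

2


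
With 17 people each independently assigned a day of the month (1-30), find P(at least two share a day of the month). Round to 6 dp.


P(all different) = prod((30-i)/30 for i=0..16) = 0.003299
P(at least one match) = 1 - 0.003299 = 0.996701

0.996701


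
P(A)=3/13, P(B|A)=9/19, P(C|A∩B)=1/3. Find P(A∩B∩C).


P(A∩B∩C) = P(A) * P(B|A) * P(C|A∩B)
= 3/13 * 9/19 * 1/3
= 27/247 * 1/3 = 9/247

9/247


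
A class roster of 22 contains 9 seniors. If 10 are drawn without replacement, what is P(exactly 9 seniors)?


P(X=9) = C(9,9)*C(13,1) / C(22,10)
= 1*13 / 646646
= 13/646646 = 1/49742

1/49742


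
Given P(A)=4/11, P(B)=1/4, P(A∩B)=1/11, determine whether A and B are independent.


P(A)*P(B) = 4/11*1/4 = 1/11
P(A∩B) = 1/11, which equals P(A)P(B), so independent

Yes, A and B are independent


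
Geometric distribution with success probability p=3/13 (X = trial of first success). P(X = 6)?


P(X=6) = (1-p)^5 * p = (10/13)^5 * 3/13
= 100000/371293 * 3/13 = 300000/4826809

300000/4826809


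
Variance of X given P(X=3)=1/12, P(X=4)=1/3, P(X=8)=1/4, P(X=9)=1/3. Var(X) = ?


E[X] = 79/12, E[X^2] = 589/12
Var(X) = E[X^2] - (E[X])^2 = 589/12 - (79/12)^2 = 827/144

827/144


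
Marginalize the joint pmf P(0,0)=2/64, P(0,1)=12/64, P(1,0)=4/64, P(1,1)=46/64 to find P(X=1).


P(X=1) = P(1,0)+P(1,1) = 4/64 + 46/64 = 50/64 = 25/32

25/32


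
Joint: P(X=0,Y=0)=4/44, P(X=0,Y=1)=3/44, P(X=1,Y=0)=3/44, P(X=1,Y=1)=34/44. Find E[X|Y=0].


P(Y=0) = 7/44
E[X|Y=0] = (0*4 + 1*3)/7 = 3/7

3/7


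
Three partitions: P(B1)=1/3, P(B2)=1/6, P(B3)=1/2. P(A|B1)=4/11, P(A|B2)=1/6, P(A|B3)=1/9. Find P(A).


P(A) = P(A|B1)P(B1) + P(A|B2)P(B2) + P(A|B3)P(B3)
= 4/11*1/3 + 1/6*1/6 + 1/9*1/2
= 4/33 + 1/36 + 1/18 = 9/44

9/44


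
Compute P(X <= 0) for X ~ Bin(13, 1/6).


P(X<=0) = P(X=0)
= 1220703125/13060694016
= 1220703125/13060694016

1220703125/13060694016


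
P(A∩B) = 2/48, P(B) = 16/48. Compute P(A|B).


P(A|B) = P(A∩B)/P(B) = (2/48)/(16/48) = 2/16 = 1/8

1/8


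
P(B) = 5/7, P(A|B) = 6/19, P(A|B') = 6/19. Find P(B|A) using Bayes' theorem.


P(A) = P(A|B)P(B) + P(A|B')P(B') = 6/19*5/7 + 6/19*2/7 = 6/19
P(B|A) = P(A|B)P(B)/P(A) = (30/133)/(6/19) = 5/7

5/7


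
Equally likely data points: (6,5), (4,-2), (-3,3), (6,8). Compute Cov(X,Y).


E[X]=13/4, E[Y]=7/2, E[XY]=61/4
Cov(X,Y) = E[XY] - E[X]E[Y] = 61/4 - 13/4*7/2 = 31/8

31/8


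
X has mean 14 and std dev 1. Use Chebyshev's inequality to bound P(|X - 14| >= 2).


k = 2/1 = 2
Chebyshev: P(|X-mu| >= k*sigma) <= 1/k^2 = 1/2^2 = 1/4

1/4


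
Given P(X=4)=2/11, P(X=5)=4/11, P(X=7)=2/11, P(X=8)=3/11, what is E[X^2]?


E[X^2] = sum(g(x)*P(x))
= 16*2/11 + 25*4/11 + 49*2/11 + 64*3/11
= 422/11

422/11


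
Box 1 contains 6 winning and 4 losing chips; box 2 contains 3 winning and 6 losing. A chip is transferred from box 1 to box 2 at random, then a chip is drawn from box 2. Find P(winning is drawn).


P(transfer winning) = 6/10 = 3/5; P(transfer losing) = 2/5
If winning transferred: Urn II has 4 winning of 10, so P(winning|winning moved) = 2/5
If losing transferred: Urn II has 3 winning of 10, so P(winning|losing moved) = 3/10
By total probability: P(winning) = 3/5*2/5 + 2/5*3/10 = 9/25

9/25


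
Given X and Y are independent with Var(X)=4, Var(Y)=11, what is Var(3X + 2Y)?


Independence => Cov(X,Y)=0
Var(3X + 2Y) = 3^2*Var(X) + 2^2*Var(Y)
= 9*4 + 4*11 = 80

80


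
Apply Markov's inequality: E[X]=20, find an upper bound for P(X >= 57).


Markov: P(X >= a) <= E[X]/a
P(X >= 57) <= 20/57

20/57


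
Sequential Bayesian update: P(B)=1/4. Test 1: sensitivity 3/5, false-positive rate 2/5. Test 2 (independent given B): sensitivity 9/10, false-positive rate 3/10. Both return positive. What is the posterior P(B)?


After test 1: P(+) = 3/5*1/4 + 2/5*3/4 = 9/20
P(B|+) = (3/20)/(9/20) = 1/3
After test 2 (use post1 as new prior): P(+) = 9/10*1/3 + 3/10*2/3 = 1/2
P(B|+,+) = (3/10)/(1/2) = 3/5

3/5


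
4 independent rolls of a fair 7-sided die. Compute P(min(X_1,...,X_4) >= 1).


P(min >= 1) = P(all X_i >= 1) = (P(X_1 >= 1))^4
= (7/7)^4 = 1^4 = 1

1


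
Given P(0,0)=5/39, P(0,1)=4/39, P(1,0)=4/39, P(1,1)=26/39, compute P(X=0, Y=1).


Read from table: P(X=0, Y=1) = 4/39

4/39


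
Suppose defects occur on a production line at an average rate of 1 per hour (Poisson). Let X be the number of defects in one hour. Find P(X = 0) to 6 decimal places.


P(X=0) = e^(-1) * 1^0 / 0!
≈ 0.3678794412 * 1 / 1
≈ 0.367879

0.367879


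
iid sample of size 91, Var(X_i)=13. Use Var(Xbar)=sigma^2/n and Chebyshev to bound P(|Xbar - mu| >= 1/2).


Var(Xbar) = Var(X)/n = 13/91
Chebyshev: P(|Xbar-mu| >= 1/2) <= Var(Xbar)/(1/2)^2 = (1/7)/(1/4) = 4/7

4/7


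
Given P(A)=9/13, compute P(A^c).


P(A') = 1 - P(A) = 1 - 9/13 = 4/13

4/13


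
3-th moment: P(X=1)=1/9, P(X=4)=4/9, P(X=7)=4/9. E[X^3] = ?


E[X^3] = sum(x^3 * P(x))
= 1*1/9 + 64*4/9 + 343*4/9
= 181

181


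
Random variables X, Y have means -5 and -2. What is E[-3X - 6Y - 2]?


E[-3X - 6Y - 2] = -3*E[X] - 6*E[Y] - 2
= (-3)*(-5) + (-6)*(-2) + (-2)
= 15 + 12 - 2 = 25

25


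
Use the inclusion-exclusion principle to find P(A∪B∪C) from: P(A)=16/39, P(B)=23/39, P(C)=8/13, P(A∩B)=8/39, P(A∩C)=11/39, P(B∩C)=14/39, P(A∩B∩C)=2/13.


P(A∪B∪C) = P(A)+P(B)+P(C) - P(AB)-P(AC)-P(BC) + P(ABC)
= 16/39+23/39+8/13 - 8/39-11/39-14/39 + 2/13
= 12/13

12/13


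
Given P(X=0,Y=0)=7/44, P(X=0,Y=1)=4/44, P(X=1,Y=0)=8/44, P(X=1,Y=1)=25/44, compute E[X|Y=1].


P(Y=1) = 29/44
E[X|Y=1] = (0*4 + 1*25)/29 = 25/29

25/29


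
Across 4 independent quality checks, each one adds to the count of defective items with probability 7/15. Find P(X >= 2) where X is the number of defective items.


P(X>=2) = P(X=2) + P(X=3) + P(X=4)
= 6272/16875 + 10976/50625 + 2401/50625
= 3577/5625

3577/5625


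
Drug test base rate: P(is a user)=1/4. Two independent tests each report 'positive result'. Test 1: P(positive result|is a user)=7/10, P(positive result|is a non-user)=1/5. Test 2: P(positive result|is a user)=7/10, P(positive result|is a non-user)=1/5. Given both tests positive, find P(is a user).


After test 1: P(+) = 7/10*1/4 + 1/5*3/4 = 13/40
P(B|+) = (7/40)/(13/40) = 7/13
After test 2 (use post1 as new prior): P(+) = 7/10*7/13 + 1/5*6/13 = 61/130
P(B|+,+) = (49/130)/(61/130) = 49/61

49/61


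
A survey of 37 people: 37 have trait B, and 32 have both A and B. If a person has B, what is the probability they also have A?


P(A|B) = P(A∩B)/P(B) = (32/37)/(37/37) = 32/37

32/37


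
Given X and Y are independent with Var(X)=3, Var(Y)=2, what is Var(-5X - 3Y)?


Independence => Cov(X,Y)=0
Var(-5X - 3Y) = (-5)^2*Var(X) + (-3)^2*Var(Y)
= 25*3 + 9*2 = 93

93


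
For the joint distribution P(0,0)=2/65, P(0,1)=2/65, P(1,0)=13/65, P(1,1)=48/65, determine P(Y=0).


P(Y=0) = P(0,0)+P(1,0) = 2/65 + 13/65 = 15/65 = 3/13

3/13


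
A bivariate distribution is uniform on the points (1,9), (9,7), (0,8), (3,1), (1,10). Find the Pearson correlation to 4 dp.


Cov(X,Y) = -2.6000, Var(X) = 10.5600, Var(Y) = 10.0000
rho = Cov/(sqrt(VarX)*sqrt(VarY)) = -0.2530

-0.2530


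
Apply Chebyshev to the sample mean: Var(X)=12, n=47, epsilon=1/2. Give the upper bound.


Var(Xbar) = Var(X)/n = 12/47
Chebyshev: P(|Xbar-mu| >= 1/2) <= Var(Xbar)/(1/2)^2 = (12/47)/(1/4) = 48/47
Bound exceeds 1, so trivial bound: 1

1


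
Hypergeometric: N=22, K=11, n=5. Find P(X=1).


P(X=1) = C(11,1)*C(11,4) / C(22,5)
= 11*330 / 26334
= 3630/26334 = 55/399

55/399


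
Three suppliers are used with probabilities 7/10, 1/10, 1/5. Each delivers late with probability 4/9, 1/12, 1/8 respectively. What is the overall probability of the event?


P(A) = P(A|B1)P(B1) + P(A|B2)P(B2) + P(A|B3)P(B3)
= 4/9*7/10 + 1/12*1/10 + 1/8*1/5
= 14/45 + 1/120 + 1/40 = 31/90

31/90


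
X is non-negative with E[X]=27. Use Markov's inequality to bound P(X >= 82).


Markov: P(X >= a) <= E[X]/a
P(X >= 82) <= 27/82

27/82


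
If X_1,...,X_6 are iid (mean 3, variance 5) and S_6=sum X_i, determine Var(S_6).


By independence, Var(S_n) = n*Var(X_1) = 6*5 = 30

30


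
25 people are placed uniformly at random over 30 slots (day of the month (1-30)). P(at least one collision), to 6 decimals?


P(all different) = prod((30-i)/30 for i=0..24) = 0.000000
P(at least one match) = 1 - 0.000000 = 1.000000

1.000000


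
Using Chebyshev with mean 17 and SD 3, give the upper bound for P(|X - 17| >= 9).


k = 9/3 = 3
Chebyshev: P(|X-mu| >= k*sigma) <= 1/k^2 = 1/3^2 = 1/9

1/9


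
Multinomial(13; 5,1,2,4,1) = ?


13! = 6227020800
Denominator: 5!=120 * 1!=1 * 2!=2 * 4!=24 * 1!=1
Coefficient = 6227020800 / 5760 = 1081080

1081080


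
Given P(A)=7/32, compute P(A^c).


P(A') = 1 - P(A) = 1 - 7/32 = 25/32

25/32


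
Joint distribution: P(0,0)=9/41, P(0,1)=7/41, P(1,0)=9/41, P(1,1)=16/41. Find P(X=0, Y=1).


Read from table: P(X=0, Y=1) = 7/41

7/41


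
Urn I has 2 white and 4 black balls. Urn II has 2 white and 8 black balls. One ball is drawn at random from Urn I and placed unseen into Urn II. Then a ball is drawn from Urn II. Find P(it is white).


P(transfer white) = 2/6 = 1/3; P(transfer black) = 2/3
If white transferred: Urn II has 3 white of 11, so P(white|white moved) = 3/11
If black transferred: Urn II has 2 white of 11, so P(white|black moved) = 2/11
By total probability: P(white) = 1/3*3/11 + 2/3*2/11 = 7/33

7/33


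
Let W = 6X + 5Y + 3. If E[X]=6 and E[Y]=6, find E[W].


E[6X + 5Y + 3] = 6*E[X] + 5*E[Y] + 3
= (6)*(6) + (5)*(6) + (3)
= 36 + 30 + 3 = 69

69


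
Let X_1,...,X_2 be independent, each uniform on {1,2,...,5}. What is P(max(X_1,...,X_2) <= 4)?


P(max <= 4) = P(all X_i <= 4) = (P(X_1 <= 4))^2
= (4/5)^2 = 16/25

16/25


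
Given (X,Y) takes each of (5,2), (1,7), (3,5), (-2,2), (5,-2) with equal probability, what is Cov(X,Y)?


E[X]=12/5, E[Y]=14/5, E[XY]=18/5
Cov(X,Y) = E[XY] - E[X]E[Y] = 18/5 - 12/5*14/5 = -78/25

-78/25


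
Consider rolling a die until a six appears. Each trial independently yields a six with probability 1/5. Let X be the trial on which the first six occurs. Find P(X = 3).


P(X=3) = (1-p)^2 * p = (4/5)^2 * 1/5
= 16/25 * 1/5 = 16/125

16/125


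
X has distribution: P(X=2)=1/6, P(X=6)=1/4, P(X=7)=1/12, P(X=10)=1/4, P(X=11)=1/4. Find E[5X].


E[5X] = sum(g(x)*P(x))
= 10*1/6 + 30*1/4 + 35*1/12 + 50*1/4 + 55*1/4
= 115/3

115/3


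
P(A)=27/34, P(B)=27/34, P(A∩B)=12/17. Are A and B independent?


P(A)*P(B) = 27/34*27/34 = 729/1156
P(A∩B) = 12/17 != 729/1156, so not independent

No, A and B are not independent


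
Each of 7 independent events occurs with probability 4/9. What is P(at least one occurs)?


P(at least one) = 1 - P(none)
P(none) = (1 - 4/9)^7 = (5/9)^7 = 78125/4782969
P(at least one) = 1 - 78125/4782969 = 4704844/4782969

4704844/4782969


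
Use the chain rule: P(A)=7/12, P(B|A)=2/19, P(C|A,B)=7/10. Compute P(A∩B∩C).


P(A∩B∩C) = P(A) * P(B|A) * P(C|A∩B)
= 7/12 * 2/19 * 7/10
= 7/114 * 7/10 = 49/1140

49/1140


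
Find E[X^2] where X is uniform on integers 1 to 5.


E[X^2] = (1/5) * sum(x^2 for x=1..5)
= 55/5 = 11

11


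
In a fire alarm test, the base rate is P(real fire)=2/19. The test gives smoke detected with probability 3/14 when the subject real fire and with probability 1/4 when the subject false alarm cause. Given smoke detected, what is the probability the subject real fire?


P(A) = P(A|B)P(B) + P(A|B')P(B') = 3/14*2/19 + 1/4*17/19 = 131/532
P(B|A) = P(A|B)P(B)/P(A) = (3/133)/(131/532) = 12/131

12/131


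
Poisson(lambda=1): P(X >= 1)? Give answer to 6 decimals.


P(X>=1) = 1 - P(X<=0) = 1 - (e^(-1)*1^0/0!)
≈ 1 - 0.3678794412 = 0.6321205588
≈ 0.632121

0.632121


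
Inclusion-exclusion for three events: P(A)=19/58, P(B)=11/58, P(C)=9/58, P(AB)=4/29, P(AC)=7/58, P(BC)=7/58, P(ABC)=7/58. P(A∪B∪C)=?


P(A∪B∪C) = P(A)+P(B)+P(C) - P(AB)-P(AC)-P(BC) + P(ABC)
= 19/58+11/58+9/58 - 4/29-7/58-7/58 + 7/58
= 12/29

12/29


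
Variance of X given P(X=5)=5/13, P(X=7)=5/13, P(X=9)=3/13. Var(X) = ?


E[X] = 87/13, E[X^2] = 613/13
Var(X) = E[X^2] - (E[X])^2 = 613/13 - (87/13)^2 = 400/169

400/169


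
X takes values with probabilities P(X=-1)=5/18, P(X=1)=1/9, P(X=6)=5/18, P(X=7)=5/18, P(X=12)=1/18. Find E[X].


E[X] = sum(x * P(x))
= -1*5/18 + 1*1/9 + 6*5/18 + 7*5/18 + 12*1/18
= 37/9

37/9


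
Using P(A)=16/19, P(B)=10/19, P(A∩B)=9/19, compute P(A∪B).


P(A∪B) = P(A) + P(B) - P(A∩B)
= 16/19 + 10/19 - 9/19 = 17/19

17/19


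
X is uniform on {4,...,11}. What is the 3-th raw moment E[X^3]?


E[X^3] = (1/8) * sum(x^3 for x=4..11)
= 4320/8 = 540

540


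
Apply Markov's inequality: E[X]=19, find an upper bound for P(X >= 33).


Markov: P(X >= a) <= E[X]/a
P(X >= 33) <= 19/33

19/33


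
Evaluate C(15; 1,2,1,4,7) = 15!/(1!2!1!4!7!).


15! = 1307674368000
Denominator: 1!=1 * 2!=2 * 1!=1 * 4!=24 * 7!=5040
Coefficient = 1307674368000 / 241920 = 5405400

5405400


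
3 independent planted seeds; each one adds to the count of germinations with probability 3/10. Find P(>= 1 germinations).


P(at least one) = 1 - P(none)
P(none) = (1 - 3/10)^3 = (7/10)^3 = 343/1000
P(at least one) = 1 - 343/1000 = 657/1000

657/1000


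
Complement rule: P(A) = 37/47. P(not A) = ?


P(A') = 1 - P(A) = 1 - 37/47 = 10/47

10/47


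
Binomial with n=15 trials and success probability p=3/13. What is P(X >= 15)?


P(X>=15) = P(X=15)
= 14348907/51185893014090757
= 14348907/51185893014090757

14348907/51185893014090757


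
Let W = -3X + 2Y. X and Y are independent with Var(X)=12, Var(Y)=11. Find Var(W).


Independence => Cov(X,Y)=0
Var(-3X + 2Y) = (-3)^2*Var(X) + 2^2*Var(Y)
= 9*12 + 4*11 = 152

152


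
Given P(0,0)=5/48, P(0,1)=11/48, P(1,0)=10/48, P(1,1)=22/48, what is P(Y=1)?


P(Y=1) = P(0,1)+P(1,1) = 11/48 + 22/48 = 33/48 = 11/16

11/16


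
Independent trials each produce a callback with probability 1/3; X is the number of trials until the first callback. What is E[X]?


For geometric (trials until first success), E[X] = 1/p = 1/(1/3) = 3

3


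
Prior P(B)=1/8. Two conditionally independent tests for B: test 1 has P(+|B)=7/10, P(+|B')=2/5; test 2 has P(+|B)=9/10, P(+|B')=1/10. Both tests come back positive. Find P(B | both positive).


After test 1: P(+) = 7/10*1/8 + 2/5*7/8 = 7/16
P(B|+) = (7/80)/(7/16) = 1/5
After test 2 (use post1 as new prior): P(+) = 9/10*1/5 + 1/10*4/5 = 13/50
P(B|+,+) = (9/50)/(13/50) = 9/13

9/13


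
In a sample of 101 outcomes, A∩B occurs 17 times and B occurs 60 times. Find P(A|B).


P(A|B) = P(A∩B)/P(B) = (17/101)/(60/101) = 17/60

17/60


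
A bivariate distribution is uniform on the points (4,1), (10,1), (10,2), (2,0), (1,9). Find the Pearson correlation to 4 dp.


Cov(X,Y) = -5.4400, Var(X) = 15.0400, Var(Y) = 10.6400
rho = Cov/(sqrt(VarX)*sqrt(VarY)) = -0.4300

-0.4300


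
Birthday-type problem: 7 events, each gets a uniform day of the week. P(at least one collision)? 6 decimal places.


P(all different) = prod((7-i)/7 for i=0..6) = 0.006120
P(at least one match) = 1 - 0.006120 = 0.993880

0.993880


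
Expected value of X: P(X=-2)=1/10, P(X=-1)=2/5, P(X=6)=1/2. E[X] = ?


E[X] = sum(x * P(x))
= -2*1/10 - 1*2/5 + 6*1/2
= 12/5

12/5


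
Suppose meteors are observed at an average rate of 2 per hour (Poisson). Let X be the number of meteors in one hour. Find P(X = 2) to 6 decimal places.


P(X=2) = e^(-2) * 2^2 / 2!
≈ 0.1353352832 * 4 / 2
≈ 0.270671

0.270671


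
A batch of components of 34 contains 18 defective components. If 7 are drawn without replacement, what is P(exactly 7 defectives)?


P(X=7) = C(18,7)*C(16,0) / C(34,7)
= 31824*1 / 5379616
= 31824/5379616 = 117/19778

117/19778


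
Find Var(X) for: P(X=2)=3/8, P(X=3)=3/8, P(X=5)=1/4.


E[X] = 25/8, E[X^2] = 89/8
Var(X) = E[X^2] - (E[X])^2 = 89/8 - (25/8)^2 = 87/64

87/64


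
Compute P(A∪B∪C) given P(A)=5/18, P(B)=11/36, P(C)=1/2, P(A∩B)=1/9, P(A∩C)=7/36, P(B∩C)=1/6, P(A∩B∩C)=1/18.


P(A∪B∪C) = P(A)+P(B)+P(C) - P(AB)-P(AC)-P(BC) + P(ABC)
= 5/18+11/36+1/2 - 1/9-7/36-1/6 + 1/18
= 2/3

2/3


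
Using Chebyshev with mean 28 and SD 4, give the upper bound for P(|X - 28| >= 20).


k = 20/4 = 5
Chebyshev: P(|X-mu| >= k*sigma) <= 1/k^2 = 1/5^2 = 1/25

1/25


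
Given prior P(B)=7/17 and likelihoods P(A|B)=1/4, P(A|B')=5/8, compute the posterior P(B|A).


P(A) = P(A|B)P(B) + P(A|B')P(B') = 1/4*7/17 + 5/8*10/17 = 8/17
P(B|A) = P(A|B)P(B)/P(A) = (7/68)/(8/17) = 7/32

7/32


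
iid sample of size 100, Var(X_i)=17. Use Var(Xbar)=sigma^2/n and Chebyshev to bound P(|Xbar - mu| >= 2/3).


Var(Xbar) = Var(X)/n = 17/100
Chebyshev: P(|Xbar-mu| >= 2/3) <= Var(Xbar)/(2/3)^2 = (17/100)/(4/9) = 153/400

153/400


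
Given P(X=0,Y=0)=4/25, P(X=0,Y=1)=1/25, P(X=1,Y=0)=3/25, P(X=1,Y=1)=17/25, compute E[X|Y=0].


P(Y=0) = 7/25
E[X|Y=0] = (0*4 + 1*3)/7 = 3/7

3/7


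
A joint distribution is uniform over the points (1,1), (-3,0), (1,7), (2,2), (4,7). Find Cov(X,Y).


E[X]=1, E[Y]=17/5, E[XY]=8
Cov(X,Y) = E[XY] - E[X]E[Y] = 8 - 1*17/5 = 23/5

23/5


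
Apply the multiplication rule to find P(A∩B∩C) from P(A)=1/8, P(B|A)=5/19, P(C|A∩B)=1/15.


P(A∩B∩C) = P(A) * P(B|A) * P(C|A∩B)
= 1/8 * 5/19 * 1/15
= 5/152 * 1/15 = 1/456

1/456


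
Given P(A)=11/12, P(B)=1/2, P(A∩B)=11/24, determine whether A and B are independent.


P(A)*P(B) = 11/12*1/2 = 11/24
P(A∩B) = 11/24, which equals P(A)P(B), so independent

Yes, A and B are independent


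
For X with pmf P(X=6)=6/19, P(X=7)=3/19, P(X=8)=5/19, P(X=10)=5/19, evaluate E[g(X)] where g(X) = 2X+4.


E[2X+4] = sum(g(x)*P(x))
= 16*6/19 + 18*3/19 + 20*5/19 + 24*5/19
= 370/19

370/19


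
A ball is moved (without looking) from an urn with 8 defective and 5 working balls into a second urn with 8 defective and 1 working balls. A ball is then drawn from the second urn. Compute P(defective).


P(transfer defective) = 8/13; P(transfer working) = 5/13
If defective transferred: Urn II has 9 defective of 10, so P(defective|defective moved) = 9/10
If working transferred: Urn II has 8 defective of 10, so P(defective|working moved) = 4/5
By total probability: P(defective) = 8/13*9/10 + 5/13*4/5 = 56/65

56/65


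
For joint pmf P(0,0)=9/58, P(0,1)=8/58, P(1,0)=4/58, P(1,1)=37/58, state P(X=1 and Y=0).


Read from table: P(X=1, Y=0) = 4/58 = 2/29

2/29


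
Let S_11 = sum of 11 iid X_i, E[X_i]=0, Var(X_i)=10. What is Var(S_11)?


By independence, Var(S_n) = n*Var(X_1) = 11*10 = 110

110


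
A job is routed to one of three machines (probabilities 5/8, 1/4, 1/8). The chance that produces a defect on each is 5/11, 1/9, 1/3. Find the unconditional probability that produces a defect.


P(A) = P(A|B1)P(B1) + P(A|B2)P(B2) + P(A|B3)P(B3)
= 5/11*5/8 + 1/9*1/4 + 1/3*1/8
= 25/88 + 1/36 + 1/24 = 35/99

35/99


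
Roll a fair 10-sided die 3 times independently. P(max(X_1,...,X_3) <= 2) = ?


P(max <= 2) = P(all X_i <= 2) = (P(X_1 <= 2))^3
= (2/10)^3 = (1/5)^3 = 1/125

1/125


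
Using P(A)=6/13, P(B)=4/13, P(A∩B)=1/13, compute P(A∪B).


P(A∪B) = P(A) + P(B) - P(A∩B)
= 6/13 + 4/13 - 1/13 = 9/13

9/13


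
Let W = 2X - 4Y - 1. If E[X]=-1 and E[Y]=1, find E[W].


E[2X - 4Y - 1] = 2*E[X] - 4*E[Y] - 1
= (2)*(-1) + (-4)*(1) + (-1)
= -2 - 4 - 1 = -7

-7


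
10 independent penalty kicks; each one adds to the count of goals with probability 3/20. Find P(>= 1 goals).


P(at least one) = 1 - P(none)
P(none) = (1 - 3/20)^10 = (17/20)^10 = 2015993900449/10240000000000
P(at least one) = 1 - 2015993900449/10240000000000 = 8224006099551/10240000000000

8224006099551/10240000000000


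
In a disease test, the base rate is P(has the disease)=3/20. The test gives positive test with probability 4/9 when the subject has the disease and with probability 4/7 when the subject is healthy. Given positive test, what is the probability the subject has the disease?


P(A) = P(A|B)P(B) + P(A|B')P(B') = 4/9*3/20 + 4/7*17/20 = 58/105
P(B|A) = P(A|B)P(B)/P(A) = (1/15)/(58/105) = 7/58

7/58


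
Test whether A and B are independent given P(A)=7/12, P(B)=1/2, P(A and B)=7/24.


P(A)*P(B) = 7/12*1/2 = 7/24
P(A∩B) = 7/24, which equals P(A)P(B), so independent

Yes, A and B are independent


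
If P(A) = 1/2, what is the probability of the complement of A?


P(A') = 1 - P(A) = 1 - 1/2 = 1/2

1/2


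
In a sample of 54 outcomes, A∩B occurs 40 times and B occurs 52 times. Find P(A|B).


P(A|B) = P(A∩B)/P(B) = (40/54)/(52/54) = 40/52 = 10/13

10/13


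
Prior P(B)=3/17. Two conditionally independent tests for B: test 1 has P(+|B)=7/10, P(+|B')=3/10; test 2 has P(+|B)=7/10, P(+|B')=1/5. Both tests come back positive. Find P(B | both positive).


After test 1: P(+) = 7/10*3/17 + 3/10*14/17 = 63/170
P(B|+) = (21/170)/(63/170) = 1/3
After test 2 (use post1 as new prior): P(+) = 7/10*1/3 + 1/5*2/3 = 11/30
P(B|+,+) = (7/30)/(11/30) = 7/11

7/11


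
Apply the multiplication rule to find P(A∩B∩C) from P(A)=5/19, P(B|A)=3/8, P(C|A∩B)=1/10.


P(A∩B∩C) = P(A) * P(B|A) * P(C|A∩B)
= 5/19 * 3/8 * 1/10
= 15/152 * 1/10 = 3/304

3/304


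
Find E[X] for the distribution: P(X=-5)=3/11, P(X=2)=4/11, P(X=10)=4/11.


E[X] = sum(x * P(x))
= -5*3/11 + 2*4/11 + 10*4/11
= 3

3


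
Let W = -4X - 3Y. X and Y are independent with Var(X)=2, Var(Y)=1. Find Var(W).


Independence => Cov(X,Y)=0
Var(-4X - 3Y) = (-4)^2*Var(X) + (-3)^2*Var(Y)
= 16*2 + 9*1 = 41

41


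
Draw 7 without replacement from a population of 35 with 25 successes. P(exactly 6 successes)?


P(X=6) = C(25,6)*C(10,1) / C(35,7)
= 177100*10 / 6724520
= 1771000/6724520 = 4025/15283

4025/15283


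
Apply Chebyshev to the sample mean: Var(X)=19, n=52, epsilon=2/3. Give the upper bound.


Var(Xbar) = Var(X)/n = 19/52
Chebyshev: P(|Xbar-mu| >= 2/3) <= Var(Xbar)/(2/3)^2 = (19/52)/(4/9) = 171/208

171/208


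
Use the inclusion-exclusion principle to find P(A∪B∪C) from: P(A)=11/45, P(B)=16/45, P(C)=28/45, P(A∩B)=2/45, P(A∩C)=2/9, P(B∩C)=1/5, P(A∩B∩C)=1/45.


P(A∪B∪C) = P(A)+P(B)+P(C) - P(AB)-P(AC)-P(BC) + P(ABC)
= 11/45+16/45+28/45 - 2/45-2/9-1/5 + 1/45
= 7/9

7/9


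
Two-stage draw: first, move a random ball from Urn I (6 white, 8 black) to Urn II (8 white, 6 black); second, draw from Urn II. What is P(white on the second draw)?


P(transfer white) = 6/14 = 3/7; P(transfer black) = 4/7
If white transferred: Urn II has 9 white of 15, so P(white|white moved) = 3/5
If black transferred: Urn II has 8 white of 15, so P(white|black moved) = 8/15
By total probability: P(white) = 3/7*3/5 + 4/7*8/15 = 59/105

59/105


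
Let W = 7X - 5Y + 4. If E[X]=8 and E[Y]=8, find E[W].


E[7X - 5Y + 4] = 7*E[X] - 5*E[Y] + 4
= (7)*(8) + (-5)*(8) + (4)
= 56 - 40 + 4 = 20

20


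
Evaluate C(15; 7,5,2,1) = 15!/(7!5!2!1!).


15! = 1307674368000
Denominator: 7!=5040 * 5!=120 * 2!=2 * 1!=1
Coefficient = 1307674368000 / 1209600 = 1081080

1081080


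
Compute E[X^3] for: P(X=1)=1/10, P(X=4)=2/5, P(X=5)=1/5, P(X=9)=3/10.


E[X^3] = sum(x^3 * P(x))
= 1*1/10 + 64*2/5 + 125*1/5 + 729*3/10
= 1347/5

1347/5


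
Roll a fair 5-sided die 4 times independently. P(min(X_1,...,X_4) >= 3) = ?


P(min >= 3) = P(all X_i >= 3) = (P(X_1 >= 3))^4
= (3/5)^4 = 81/625

81/625


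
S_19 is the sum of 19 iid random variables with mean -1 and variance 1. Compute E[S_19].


E[S_n] = n*E[X_1] = 19*-1 = -19

-19


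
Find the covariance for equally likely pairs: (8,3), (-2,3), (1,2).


E[X]=7/3, E[Y]=8/3, E[XY]=20/3
Cov(X,Y) = E[XY] - E[X]E[Y] = 20/3 - 7/3*8/3 = 4/9

4/9


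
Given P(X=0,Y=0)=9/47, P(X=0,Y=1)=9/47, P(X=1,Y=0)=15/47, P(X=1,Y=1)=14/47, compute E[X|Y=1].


P(Y=1) = 23/47
E[X|Y=1] = (0*9 + 1*14)/23 = 14/23

14/23


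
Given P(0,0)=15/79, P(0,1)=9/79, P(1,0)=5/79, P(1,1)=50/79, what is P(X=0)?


P(X=0) = P(0,0)+P(0,1) = 15/79 + 9/79 = 24/79

24/79


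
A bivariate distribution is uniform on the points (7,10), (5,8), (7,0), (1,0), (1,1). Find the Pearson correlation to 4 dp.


Cov(X,Y) = 6.2400, Var(X) = 7.3600, Var(Y) = 18.5600
rho = Cov/(sqrt(VarX)*sqrt(VarY)) = 0.5339

0.5339


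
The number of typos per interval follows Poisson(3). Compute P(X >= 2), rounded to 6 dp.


P(X>=2) = 1 - P(X<=1) = 1 - (e^(-3)*3^0/0! + e^(-3)*3^1/1!)
≈ 1 - (0.0497870684 + 0.1493612051)
= 1 - 0.1991482735 = 0.8008517265
≈ 0.800852

0.800852


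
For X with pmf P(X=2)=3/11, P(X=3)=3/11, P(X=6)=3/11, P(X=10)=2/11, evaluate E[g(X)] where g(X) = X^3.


E[X^3] = sum(g(x)*P(x))
= 8*3/11 + 27*3/11 + 216*3/11 + 1000*2/11
= 2753/11

2753/11


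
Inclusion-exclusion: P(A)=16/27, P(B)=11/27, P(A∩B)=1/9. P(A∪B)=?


P(A∪B) = P(A) + P(B) - P(A∩B)
= 16/27 + 11/27 - 1/9 = 8/9

8/9


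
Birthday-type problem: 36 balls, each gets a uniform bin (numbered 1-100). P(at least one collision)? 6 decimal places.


P(all different) = prod((100-i)/100 for i=0..35) = 0.000736
P(at least one match) = 1 - 0.000736 = 0.999264

0.999264


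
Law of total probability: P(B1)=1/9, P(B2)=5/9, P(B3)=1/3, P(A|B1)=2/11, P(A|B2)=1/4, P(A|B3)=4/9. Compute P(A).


P(A) = P(A|B1)P(B1) + P(A|B2)P(B2) + P(A|B3)P(B3)
= 2/11*1/9 + 1/4*5/9 + 4/9*1/3
= 2/99 + 5/36 + 4/27 = 365/1188

365/1188


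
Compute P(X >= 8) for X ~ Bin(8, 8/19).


P(X>=8) = P(X=8)
= 16777216/16983563041
= 16777216/16983563041

16777216/16983563041


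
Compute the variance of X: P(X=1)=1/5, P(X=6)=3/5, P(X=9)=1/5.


E[X] = 28/5, E[X^2] = 38
Var(X) = E[X^2] - (E[X])^2 = 38 - (28/5)^2 = 166/25

166/25


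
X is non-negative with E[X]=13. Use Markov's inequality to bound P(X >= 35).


Markov: P(X >= a) <= E[X]/a
P(X >= 35) <= 13/35

13/35


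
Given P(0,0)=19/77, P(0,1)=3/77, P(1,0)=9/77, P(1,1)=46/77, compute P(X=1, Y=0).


Read from table: P(X=1, Y=0) = 9/77

9/77


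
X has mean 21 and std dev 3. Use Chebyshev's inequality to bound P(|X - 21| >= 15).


k = 15/3 = 5
Chebyshev: P(|X-mu| >= k*sigma) <= 1/k^2 = 1/5^2 = 1/25

1/25


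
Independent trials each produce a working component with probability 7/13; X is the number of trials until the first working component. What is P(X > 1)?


P(X > 1) = P(first 1 trials all fail) = (1-p)^1 = (6/13)^1 = 6/13

6/13


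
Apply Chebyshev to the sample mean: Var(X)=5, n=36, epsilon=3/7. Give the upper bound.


Var(Xbar) = Var(X)/n = 5/36
Chebyshev: P(|Xbar-mu| >= 3/7) <= Var(Xbar)/(3/7)^2 = (5/36)/(9/49) = 245/324

245/324


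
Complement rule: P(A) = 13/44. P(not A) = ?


P(A') = 1 - P(A) = 1 - 13/44 = 31/44

31/44


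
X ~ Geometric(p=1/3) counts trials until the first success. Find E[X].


For geometric (trials until first success), E[X] = 1/p = 1/(1/3) = 3

3


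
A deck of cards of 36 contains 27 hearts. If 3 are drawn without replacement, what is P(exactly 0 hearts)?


P(X=0) = C(27,0)*C(9,3) / C(36,3)
= 1*84 / 7140
= 84/7140 = 1/85

1/85


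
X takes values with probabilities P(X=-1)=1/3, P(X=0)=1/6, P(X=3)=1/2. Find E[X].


E[X] = sum(x * P(x))
= -1*1/3 + 0*1/6 + 3*1/2
= 7/6

7/6


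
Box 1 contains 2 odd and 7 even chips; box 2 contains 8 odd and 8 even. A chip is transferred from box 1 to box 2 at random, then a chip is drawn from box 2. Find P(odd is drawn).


P(transfer odd) = 2/9; P(transfer even) = 7/9
If odd transferred: Urn II has 9 odd of 17, so P(odd|odd moved) = 9/17
If even transferred: Urn II has 8 odd of 17, so P(odd|even moved) = 8/17
By total probability: P(odd) = 2/9*9/17 + 7/9*8/17 = 74/153

74/153


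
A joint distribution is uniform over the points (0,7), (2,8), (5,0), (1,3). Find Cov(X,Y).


E[X]=2, E[Y]=9/2, E[XY]=19/4
Cov(X,Y) = E[XY] - E[X]E[Y] = 19/4 - 2*9/2 = -17/4

-17/4


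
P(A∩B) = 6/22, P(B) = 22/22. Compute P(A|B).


P(A|B) = P(A∩B)/P(B) = (6/22)/(22/22) = 6/22 = 3/11

3/11


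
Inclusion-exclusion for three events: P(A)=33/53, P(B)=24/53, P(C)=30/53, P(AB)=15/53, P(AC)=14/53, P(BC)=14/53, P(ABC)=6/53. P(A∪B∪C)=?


P(A∪B∪C) = P(A)+P(B)+P(C) - P(AB)-P(AC)-P(BC) + P(ABC)
= 33/53+24/53+30/53 - 15/53-14/53-14/53 + 6/53
= 50/53

50/53


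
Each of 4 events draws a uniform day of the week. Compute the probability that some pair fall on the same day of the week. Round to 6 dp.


P(all different) = prod((7-i)/7 for i=0..3) = 0.349854
P(at least one match) = 1 - 0.349854 = 0.650146

0.650146


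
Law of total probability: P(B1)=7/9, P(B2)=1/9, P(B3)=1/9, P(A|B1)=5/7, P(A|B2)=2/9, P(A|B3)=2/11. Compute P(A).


P(A) = P(A|B1)P(B1) + P(A|B2)P(B2) + P(A|B3)P(B3)
= 5/7*7/9 + 2/9*1/9 + 2/11*1/9
= 5/9 + 2/81 + 2/99 = 535/891

535/891


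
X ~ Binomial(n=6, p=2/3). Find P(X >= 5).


P(X>=5) = P(X=5) + P(X=6)
= 64/243 + 64/729
= 256/729

256/729


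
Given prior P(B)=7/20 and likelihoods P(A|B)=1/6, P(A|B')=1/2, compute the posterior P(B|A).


P(A) = P(A|B)P(B) + P(A|B')P(B') = 1/6*7/20 + 1/2*13/20 = 23/60
P(B|A) = P(A|B)P(B)/P(A) = (7/120)/(23/60) = 7/46

7/46


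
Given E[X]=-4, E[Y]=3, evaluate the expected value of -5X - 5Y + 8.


E[-5X - 5Y + 8] = -5*E[X] - 5*E[Y] + 8
= (-5)*(-4) + (-5)*(3) + (8)
= 20 - 15 + 8 = 13

13


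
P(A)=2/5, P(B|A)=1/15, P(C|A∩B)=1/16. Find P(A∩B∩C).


P(A∩B∩C) = P(A) * P(B|A) * P(C|A∩B)
= 2/5 * 1/15 * 1/16
= 2/75 * 1/16 = 1/600

1/600


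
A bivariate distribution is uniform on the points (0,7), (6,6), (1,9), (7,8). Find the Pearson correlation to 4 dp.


Cov(X,Y) = -1.0000, Var(X) = 9.2500, Var(Y) = 1.2500
rho = Cov/(sqrt(VarX)*sqrt(VarY)) = -0.2941

-0.2941


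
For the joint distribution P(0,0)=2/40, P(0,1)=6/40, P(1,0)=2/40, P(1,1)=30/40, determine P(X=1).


P(X=1) = P(1,0)+P(1,1) = 2/40 + 30/40 = 32/40 = 4/5

4/5


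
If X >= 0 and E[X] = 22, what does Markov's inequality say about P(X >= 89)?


Markov: P(X >= a) <= E[X]/a
P(X >= 89) <= 22/89

22/89


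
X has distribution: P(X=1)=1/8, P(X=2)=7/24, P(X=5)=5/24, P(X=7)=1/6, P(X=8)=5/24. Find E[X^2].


E[X^2] = sum(g(x)*P(x))
= 1*1/8 + 4*7/24 + 25*5/24 + 49*1/6 + 64*5/24
= 28

28


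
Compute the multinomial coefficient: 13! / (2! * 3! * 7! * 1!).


13! = 6227020800
Denominator: 2!=2 * 3!=6 * 7!=5040 * 1!=1
Coefficient = 6227020800 / 60480 = 102960

102960


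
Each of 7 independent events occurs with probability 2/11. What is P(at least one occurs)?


P(at least one) = 1 - P(none)
P(none) = (1 - 2/11)^7 = (9/11)^7 = 4782969/19487171
P(at least one) = 1 - 4782969/19487171 = 14704202/19487171

14704202/19487171


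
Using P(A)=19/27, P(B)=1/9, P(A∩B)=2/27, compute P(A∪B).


P(A∪B) = P(A) + P(B) - P(A∩B)
= 19/27 + 1/9 - 2/27 = 20/27

20/27


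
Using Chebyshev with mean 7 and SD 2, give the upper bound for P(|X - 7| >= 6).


k = 6/2 = 3
Chebyshev: P(|X-mu| >= k*sigma) <= 1/k^2 = 1/3^2 = 1/9

1/9


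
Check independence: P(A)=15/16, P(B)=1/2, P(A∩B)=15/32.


P(A)*P(B) = 15/16*1/2 = 15/32
P(A∩B) = 15/32, which equals P(A)P(B), so independent

Yes, A and B are independent


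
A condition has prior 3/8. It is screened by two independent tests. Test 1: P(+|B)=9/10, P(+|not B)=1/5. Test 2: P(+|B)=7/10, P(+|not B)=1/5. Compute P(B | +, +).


After test 1: P(+) = 9/10*3/8 + 1/5*5/8 = 37/80
P(B|+) = (27/80)/(37/80) = 27/37
After test 2 (use post1 as new prior): P(+) = 7/10*27/37 + 1/5*10/37 = 209/370
P(B|+,+) = (189/370)/(209/370) = 189/209

189/209


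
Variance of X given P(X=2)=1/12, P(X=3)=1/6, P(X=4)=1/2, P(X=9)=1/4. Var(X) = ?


E[X] = 59/12, E[X^2] = 361/12
Var(X) = E[X^2] - (E[X])^2 = 361/12 - (59/12)^2 = 851/144

851/144


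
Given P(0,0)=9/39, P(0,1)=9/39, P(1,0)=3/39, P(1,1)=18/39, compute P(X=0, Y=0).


Read from table: P(X=0, Y=0) = 9/39 = 3/13

3/13


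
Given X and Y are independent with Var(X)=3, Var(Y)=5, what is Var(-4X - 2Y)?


Independence => Cov(X,Y)=0
Var(-4X - 2Y) = (-4)^2*Var(X) + (-2)^2*Var(Y)
= 16*3 + 4*5 = 68

68


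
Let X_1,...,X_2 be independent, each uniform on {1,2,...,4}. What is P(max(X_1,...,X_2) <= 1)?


P(max <= 1) = P(all X_i <= 1) = (P(X_1 <= 1))^2
= (1/4)^2 = 1/16

1/16


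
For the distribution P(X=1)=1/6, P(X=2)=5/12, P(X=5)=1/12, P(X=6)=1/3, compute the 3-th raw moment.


E[X^3] = sum(x^3 * P(x))
= 1*1/6 + 8*5/12 + 125*1/12 + 216*1/3
= 1031/12

1031/12


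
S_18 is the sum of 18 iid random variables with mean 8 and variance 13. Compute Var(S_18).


By independence, Var(S_n) = n*Var(X_1) = 18*13 = 234

234


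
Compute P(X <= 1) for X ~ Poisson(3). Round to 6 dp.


P(X<=1) = e^(-3)*3^0/0! + e^(-3)*3^1/1!
≈ 0.0497870684 + 0.1493612051
= 0.1991482735
≈ 0.199148

0.199148


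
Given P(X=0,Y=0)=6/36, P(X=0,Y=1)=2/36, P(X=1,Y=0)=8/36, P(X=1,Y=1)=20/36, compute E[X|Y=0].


P(Y=0) = 14/36
E[X|Y=0] = (0*6 + 1*8)/14 = 8/14 = 4/7

4/7


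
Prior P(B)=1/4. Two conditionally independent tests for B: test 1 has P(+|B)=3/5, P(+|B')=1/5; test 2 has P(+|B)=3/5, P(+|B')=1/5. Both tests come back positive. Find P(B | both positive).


After test 1: P(+) = 3/5*1/4 + 1/5*3/4 = 3/10
P(B|+) = (3/20)/(3/10) = 1/2
After test 2 (use post1 as new prior): P(+) = 3/5*1/2 + 1/5*1/2 = 2/5
P(B|+,+) = (3/10)/(2/5) = 3/4

3/4


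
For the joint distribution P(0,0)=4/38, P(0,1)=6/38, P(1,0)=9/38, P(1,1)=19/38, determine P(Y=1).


P(Y=1) = P(0,1)+P(1,1) = 6/38 + 19/38 = 25/38

25/38


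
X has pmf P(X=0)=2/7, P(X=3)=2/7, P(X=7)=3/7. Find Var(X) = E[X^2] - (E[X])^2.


E[X] = 27/7, E[X^2] = 165/7
Var(X) = E[X^2] - (E[X])^2 = 165/7 - (27/7)^2 = 426/49

426/49


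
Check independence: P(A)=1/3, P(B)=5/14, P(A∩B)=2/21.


P(A)*P(B) = 1/3*5/14 = 5/42
P(A∩B) = 2/21 != 5/42, so not independent

No, A and B are not independent


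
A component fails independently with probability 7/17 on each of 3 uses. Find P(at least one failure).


P(at least one) = 1 - P(none)
P(none) = (1 - 7/17)^3 = (10/17)^3 = 1000/4913
P(at least one) = 1 - 1000/4913 = 3913/4913

3913/4913


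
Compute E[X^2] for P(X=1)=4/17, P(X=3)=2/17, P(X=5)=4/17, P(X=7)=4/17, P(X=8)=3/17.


E[X^2] = sum(g(x)*P(x))
= 1*4/17 + 9*2/17 + 25*4/17 + 49*4/17 + 64*3/17
= 30

30


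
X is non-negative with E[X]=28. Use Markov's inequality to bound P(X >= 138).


Markov: P(X >= a) <= E[X]/a
P(X >= 138) <= 28/138 = 14/69

14/69


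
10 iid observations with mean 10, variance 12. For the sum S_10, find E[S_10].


E[S_n] = n*E[X_1] = 10*10 = 100

100


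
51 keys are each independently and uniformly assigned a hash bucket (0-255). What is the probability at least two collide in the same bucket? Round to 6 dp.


P(all different) = prod((256-i)/256 for i=0..50) = 0.004774
P(at least one match) = 1 - 0.004774 = 0.995226

0.995226


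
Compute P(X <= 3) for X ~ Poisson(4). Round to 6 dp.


P(X<=3) = e^(-4)*4^0/0! + e^(-4)*4^1/1! + e^(-4)*4^2/2! + e^(-4)*4^3/3!
≈ 0.0183156389 + 0.0732625556 + 0.1465251111 + 0.1953668148
= 0.4334701204
≈ 0.433470

0.433470


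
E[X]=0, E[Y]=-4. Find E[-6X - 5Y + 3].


E[-6X - 5Y + 3] = -6*E[X] - 5*E[Y] + 3
= (-6)*(0) + (-5)*(-4) + (3)
= 0 + 20 + 3 = 23

23


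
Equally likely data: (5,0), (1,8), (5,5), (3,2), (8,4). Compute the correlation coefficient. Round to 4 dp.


Cov(X,Y) = -2.5200, Var(X) = 5.4400, Var(Y) = 7.3600
rho = Cov/(sqrt(VarX)*sqrt(VarY)) = -0.3983

-0.3983


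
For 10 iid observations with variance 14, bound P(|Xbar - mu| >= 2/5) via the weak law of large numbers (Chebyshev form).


Var(Xbar) = Var(X)/n = 14/10
Chebyshev: P(|Xbar-mu| >= 2/5) <= Var(Xbar)/(2/5)^2 = (7/5)/(4/25) = 35/4
Bound exceeds 1, so trivial bound: 1

1


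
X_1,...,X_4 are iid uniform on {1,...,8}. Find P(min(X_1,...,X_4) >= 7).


P(min >= 7) = P(all X_i >= 7) = (P(X_1 >= 7))^4
= (2/8)^4 = (1/4)^4 = 1/256

1/256


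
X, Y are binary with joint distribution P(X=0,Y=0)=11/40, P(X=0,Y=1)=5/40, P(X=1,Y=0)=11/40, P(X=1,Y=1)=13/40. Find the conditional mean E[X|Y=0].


P(Y=0) = 22/40
E[X|Y=0] = (0*11 + 1*11)/22 = 11/22 = 1/2

1/2


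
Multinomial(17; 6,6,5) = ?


17! = 355687428096000
Denominator: 6!=720 * 6!=720 * 5!=120
Coefficient = 355687428096000 / 62208000 = 5717712

5717712


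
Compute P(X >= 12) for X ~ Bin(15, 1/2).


P(X>=12) = P(X=12) + P(X=13) + P(X=14) + P(X=15)
= 455/32768 + 105/32768 + 15/32768 + 1/32768
= 9/512

9/512


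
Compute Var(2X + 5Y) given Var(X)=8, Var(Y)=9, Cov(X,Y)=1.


Var(2X + 5Y) = 2^2*Var(X) + 5^2*Var(Y) + 2*2*5*Cov(X,Y)
= 4*8 + 25*9 + 20*1
= 32 + 225 + 20 = 277

277


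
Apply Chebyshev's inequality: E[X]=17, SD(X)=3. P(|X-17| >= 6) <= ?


k = 6/3 = 2
Chebyshev: P(|X-mu| >= k*sigma) <= 1/k^2 = 1/2^2 = 1/4

1/4


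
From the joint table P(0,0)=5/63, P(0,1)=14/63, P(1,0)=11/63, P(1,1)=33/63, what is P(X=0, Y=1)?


Read from table: P(X=0, Y=1) = 14/63 = 2/9

2/9


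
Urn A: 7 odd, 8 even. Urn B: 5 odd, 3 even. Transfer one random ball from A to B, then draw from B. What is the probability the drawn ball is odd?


P(transfer odd) = 7/15; P(transfer even) = 8/15
If odd transferred: Urn II has 6 odd of 9, so P(odd|odd moved) = 2/3
If even transferred: Urn II has 5 odd of 9, so P(odd|even moved) = 5/9
By total probability: P(odd) = 7/15*2/3 + 8/15*5/9 = 82/135

82/135


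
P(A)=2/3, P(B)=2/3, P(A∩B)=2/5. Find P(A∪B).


P(A∪B) = P(A) + P(B) - P(A∩B)
= 2/3 + 2/3 - 2/5 = 14/15

14/15


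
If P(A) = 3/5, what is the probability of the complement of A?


P(A') = 1 - P(A) = 1 - 3/5 = 2/5

2/5


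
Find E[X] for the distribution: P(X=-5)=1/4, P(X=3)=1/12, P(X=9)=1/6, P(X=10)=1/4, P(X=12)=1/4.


E[X] = sum(x * P(x))
= -5*1/4 + 3*1/12 + 9*1/6 + 10*1/4 + 12*1/4
= 6

6


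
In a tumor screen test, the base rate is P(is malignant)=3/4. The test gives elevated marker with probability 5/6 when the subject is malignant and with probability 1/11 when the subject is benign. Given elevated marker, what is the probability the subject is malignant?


P(A) = P(A|B)P(B) + P(A|B')P(B') = 5/6*3/4 + 1/11*1/4 = 57/88
P(B|A) = P(A|B)P(B)/P(A) = (5/8)/(57/88) = 55/57

55/57


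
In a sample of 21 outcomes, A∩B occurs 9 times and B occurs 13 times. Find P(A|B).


P(A|B) = P(A∩B)/P(B) = (9/21)/(13/21) = 9/13

9/13


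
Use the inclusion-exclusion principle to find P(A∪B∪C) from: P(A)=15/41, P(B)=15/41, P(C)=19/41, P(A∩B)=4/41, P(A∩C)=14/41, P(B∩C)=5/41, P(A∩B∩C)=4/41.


P(A∪B∪C) = P(A)+P(B)+P(C) - P(AB)-P(AC)-P(BC) + P(ABC)
= 15/41+15/41+19/41 - 4/41-14/41-5/41 + 4/41
= 30/41

30/41
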